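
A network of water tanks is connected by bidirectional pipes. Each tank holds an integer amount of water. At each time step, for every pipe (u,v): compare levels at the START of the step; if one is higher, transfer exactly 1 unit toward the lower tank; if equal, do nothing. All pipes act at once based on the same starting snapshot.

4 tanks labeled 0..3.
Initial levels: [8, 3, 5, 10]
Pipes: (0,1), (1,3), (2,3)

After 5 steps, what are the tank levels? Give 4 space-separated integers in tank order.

Step 1: flows [0->1,3->1,3->2] -> levels [7 5 6 8]
Step 2: flows [0->1,3->1,3->2] -> levels [6 7 7 6]
Step 3: flows [1->0,1->3,2->3] -> levels [7 5 6 8]
  -> period-2 cycle: step 3 state = step 1 state
  -> state at step 5: (5-1) mod 2 = 0, same as step 1 -> [7 5 6 8]

Answer: 7 5 6 8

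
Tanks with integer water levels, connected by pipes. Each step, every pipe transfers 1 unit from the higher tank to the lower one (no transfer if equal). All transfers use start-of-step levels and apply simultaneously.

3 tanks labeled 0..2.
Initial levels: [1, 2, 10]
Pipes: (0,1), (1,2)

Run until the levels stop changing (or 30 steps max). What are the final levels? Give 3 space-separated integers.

Step 1: flows [1->0,2->1] -> levels [2 2 9]
Step 2: flows [0=1,2->1] -> levels [2 3 8]
Step 3: flows [1->0,2->1] -> levels [3 3 7]
Step 4: flows [0=1,2->1] -> levels [3 4 6]
Step 5: flows [1->0,2->1] -> levels [4 4 5]
Step 6: flows [0=1,2->1] -> levels [4 5 4]
Step 7: flows [1->0,1->2] -> levels [5 3 5]
Step 8: flows [0->1,2->1] -> levels [4 5 4]
  -> period-2 cycle: step 8 state = step 6 state; never stabilizes
  -> state at step 30: (30-6) mod 2 = 0, same as step 6 -> [4 5 4]

Answer: 4 5 4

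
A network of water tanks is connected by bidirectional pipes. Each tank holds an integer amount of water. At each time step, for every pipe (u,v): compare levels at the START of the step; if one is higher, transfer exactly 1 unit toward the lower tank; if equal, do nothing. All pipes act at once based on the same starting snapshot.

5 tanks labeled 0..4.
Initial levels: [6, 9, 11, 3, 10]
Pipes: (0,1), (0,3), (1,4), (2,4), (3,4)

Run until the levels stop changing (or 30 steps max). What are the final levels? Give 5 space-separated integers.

Answer: 8 7 8 7 9

Derivation:
Step 1: flows [1->0,0->3,4->1,2->4,4->3] -> levels [6 9 10 5 9]
Step 2: flows [1->0,0->3,1=4,2->4,4->3] -> levels [6 8 9 7 9]
Step 3: flows [1->0,3->0,4->1,2=4,4->3] -> levels [8 8 9 7 7]
Step 4: flows [0=1,0->3,1->4,2->4,3=4] -> levels [7 7 8 8 9]
Step 5: flows [0=1,3->0,4->1,4->2,4->3] -> levels [8 8 9 8 6]
Step 6: flows [0=1,0=3,1->4,2->4,3->4] -> levels [8 7 8 7 9]
Step 7: flows [0->1,0->3,4->1,4->2,4->3] -> levels [6 9 9 9 6]
Step 8: flows [1->0,3->0,1->4,2->4,3->4] -> levels [8 7 8 7 9]
  -> period-2 cycle: step 8 state = step 6 state; never stabilizes
  -> state at step 30: (30-6) mod 2 = 0, same as step 6 -> [8 7 8 7 9]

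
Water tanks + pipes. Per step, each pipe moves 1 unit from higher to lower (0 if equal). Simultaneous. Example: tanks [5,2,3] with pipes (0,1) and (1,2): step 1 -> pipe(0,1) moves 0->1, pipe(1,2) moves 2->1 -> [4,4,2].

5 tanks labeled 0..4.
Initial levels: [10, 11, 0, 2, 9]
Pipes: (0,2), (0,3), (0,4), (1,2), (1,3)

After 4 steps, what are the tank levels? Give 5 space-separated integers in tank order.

Step 1: flows [0->2,0->3,0->4,1->2,1->3] -> levels [7 9 2 4 10]
Step 2: flows [0->2,0->3,4->0,1->2,1->3] -> levels [6 7 4 6 9]
Step 3: flows [0->2,0=3,4->0,1->2,1->3] -> levels [6 5 6 7 8]
Step 4: flows [0=2,3->0,4->0,2->1,3->1] -> levels [8 7 5 5 7]

Answer: 8 7 5 5 7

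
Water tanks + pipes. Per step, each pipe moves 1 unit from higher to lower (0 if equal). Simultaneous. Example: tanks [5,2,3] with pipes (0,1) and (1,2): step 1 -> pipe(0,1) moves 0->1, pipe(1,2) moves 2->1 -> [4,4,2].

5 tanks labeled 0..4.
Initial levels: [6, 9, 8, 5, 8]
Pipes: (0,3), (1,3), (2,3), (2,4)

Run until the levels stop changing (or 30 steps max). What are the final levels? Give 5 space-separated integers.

Answer: 7 8 9 5 7

Derivation:
Step 1: flows [0->3,1->3,2->3,2=4] -> levels [5 8 7 8 8]
Step 2: flows [3->0,1=3,3->2,4->2] -> levels [6 8 9 6 7]
Step 3: flows [0=3,1->3,2->3,2->4] -> levels [6 7 7 8 8]
Step 4: flows [3->0,3->1,3->2,4->2] -> levels [7 8 9 5 7]
Step 5: flows [0->3,1->3,2->3,2->4] -> levels [6 7 7 8 8]
  -> period-2 cycle: step 5 state = step 3 state; never stabilizes
  -> state at step 30: (30-3) mod 2 = 1, same as step 4 -> [7 8 9 5 7]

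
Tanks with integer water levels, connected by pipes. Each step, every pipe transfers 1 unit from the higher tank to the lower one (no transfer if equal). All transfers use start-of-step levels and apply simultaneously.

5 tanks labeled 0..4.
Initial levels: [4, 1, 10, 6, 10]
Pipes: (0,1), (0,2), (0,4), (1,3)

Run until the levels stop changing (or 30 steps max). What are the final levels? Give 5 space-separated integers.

Answer: 5 7 7 5 7

Derivation:
Step 1: flows [0->1,2->0,4->0,3->1] -> levels [5 3 9 5 9]
Step 2: flows [0->1,2->0,4->0,3->1] -> levels [6 5 8 4 8]
Step 3: flows [0->1,2->0,4->0,1->3] -> levels [7 5 7 5 7]
Step 4: flows [0->1,0=2,0=4,1=3] -> levels [6 6 7 5 7]
Step 5: flows [0=1,2->0,4->0,1->3] -> levels [8 5 6 6 6]
Step 6: flows [0->1,0->2,0->4,3->1] -> levels [5 7 7 5 7]
Step 7: flows [1->0,2->0,4->0,1->3] -> levels [8 5 6 6 6]
  -> period-2 cycle: step 7 state = step 5 state; never stabilizes
  -> state at step 30: (30-5) mod 2 = 1, same as step 6 -> [5 7 7 5 7]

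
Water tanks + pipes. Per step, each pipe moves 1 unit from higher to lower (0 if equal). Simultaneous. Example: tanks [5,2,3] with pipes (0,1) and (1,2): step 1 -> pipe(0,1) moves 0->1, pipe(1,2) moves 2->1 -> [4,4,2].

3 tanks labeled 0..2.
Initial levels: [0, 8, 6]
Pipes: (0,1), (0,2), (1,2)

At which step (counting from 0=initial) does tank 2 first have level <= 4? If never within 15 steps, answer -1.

Answer: 3

Derivation:
Step 1: flows [1->0,2->0,1->2] -> levels [2 6 6]
Step 2: flows [1->0,2->0,1=2] -> levels [4 5 5]
Step 3: flows [1->0,2->0,1=2] -> levels [6 4 4]
Tank 2 first reaches <=4 at step 3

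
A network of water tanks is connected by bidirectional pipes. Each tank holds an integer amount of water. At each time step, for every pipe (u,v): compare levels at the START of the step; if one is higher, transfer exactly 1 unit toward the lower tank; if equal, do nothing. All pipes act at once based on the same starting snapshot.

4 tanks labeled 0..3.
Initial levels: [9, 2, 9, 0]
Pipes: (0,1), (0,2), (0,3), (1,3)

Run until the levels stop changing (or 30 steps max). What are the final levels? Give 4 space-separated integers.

Step 1: flows [0->1,0=2,0->3,1->3] -> levels [7 2 9 2]
Step 2: flows [0->1,2->0,0->3,1=3] -> levels [6 3 8 3]
Step 3: flows [0->1,2->0,0->3,1=3] -> levels [5 4 7 4]
Step 4: flows [0->1,2->0,0->3,1=3] -> levels [4 5 6 5]
Step 5: flows [1->0,2->0,3->0,1=3] -> levels [7 4 5 4]
Step 6: flows [0->1,0->2,0->3,1=3] -> levels [4 5 6 5]
  -> period-2 cycle: step 6 state = step 4 state; never stabilizes
  -> state at step 30: (30-4) mod 2 = 0, same as step 4 -> [4 5 6 5]

Answer: 4 5 6 5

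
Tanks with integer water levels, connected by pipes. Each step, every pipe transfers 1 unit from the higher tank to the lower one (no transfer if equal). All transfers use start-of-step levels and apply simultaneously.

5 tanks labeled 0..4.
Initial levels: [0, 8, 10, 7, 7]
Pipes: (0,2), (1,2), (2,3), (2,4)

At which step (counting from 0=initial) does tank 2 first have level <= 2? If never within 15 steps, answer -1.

Step 1: flows [2->0,2->1,2->3,2->4] -> levels [1 9 6 8 8]
Step 2: flows [2->0,1->2,3->2,4->2] -> levels [2 8 8 7 7]
Step 3: flows [2->0,1=2,2->3,2->4] -> levels [3 8 5 8 8]
Step 4: flows [2->0,1->2,3->2,4->2] -> levels [4 7 7 7 7]
Step 5: flows [2->0,1=2,2=3,2=4] -> levels [5 7 6 7 7]
Step 6: flows [2->0,1->2,3->2,4->2] -> levels [6 6 8 6 6]
Step 7: flows [2->0,2->1,2->3,2->4] -> levels [7 7 4 7 7]
Step 8: flows [0->2,1->2,3->2,4->2] -> levels [6 6 8 6 6]
  -> period-2 cycle (repeats step 6); tank 2 never drops to <=2
Tank 2 never reaches <=2 within 15 steps

Answer: -1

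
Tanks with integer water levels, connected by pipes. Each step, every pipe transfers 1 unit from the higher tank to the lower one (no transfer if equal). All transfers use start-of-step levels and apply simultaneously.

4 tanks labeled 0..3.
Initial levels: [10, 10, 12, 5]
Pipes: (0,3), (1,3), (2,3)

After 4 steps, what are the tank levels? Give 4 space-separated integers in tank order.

Answer: 8 8 10 11

Derivation:
Step 1: flows [0->3,1->3,2->3] -> levels [9 9 11 8]
Step 2: flows [0->3,1->3,2->3] -> levels [8 8 10 11]
Step 3: flows [3->0,3->1,3->2] -> levels [9 9 11 8]
  -> period-2 cycle: step 3 state = step 1 state
  -> state at step 4: (4-1) mod 2 = 1, same as step 2 -> [8 8 10 11]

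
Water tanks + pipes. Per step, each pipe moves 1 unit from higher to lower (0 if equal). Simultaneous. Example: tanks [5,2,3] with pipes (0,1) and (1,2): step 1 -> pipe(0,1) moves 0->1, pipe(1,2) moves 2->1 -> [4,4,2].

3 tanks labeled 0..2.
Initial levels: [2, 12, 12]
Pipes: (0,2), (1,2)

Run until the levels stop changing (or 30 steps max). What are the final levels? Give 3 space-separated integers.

Answer: 8 8 10

Derivation:
Step 1: flows [2->0,1=2] -> levels [3 12 11]
Step 2: flows [2->0,1->2] -> levels [4 11 11]
Step 3: flows [2->0,1=2] -> levels [5 11 10]
Step 4: flows [2->0,1->2] -> levels [6 10 10]
Step 5: flows [2->0,1=2] -> levels [7 10 9]
Step 6: flows [2->0,1->2] -> levels [8 9 9]
Step 7: flows [2->0,1=2] -> levels [9 9 8]
Step 8: flows [0->2,1->2] -> levels [8 8 10]
Step 9: flows [2->0,2->1] -> levels [9 9 8]
  -> period-2 cycle: step 9 state = step 7 state; never stabilizes
  -> state at step 30: (30-7) mod 2 = 1, same as step 8 -> [8 8 10]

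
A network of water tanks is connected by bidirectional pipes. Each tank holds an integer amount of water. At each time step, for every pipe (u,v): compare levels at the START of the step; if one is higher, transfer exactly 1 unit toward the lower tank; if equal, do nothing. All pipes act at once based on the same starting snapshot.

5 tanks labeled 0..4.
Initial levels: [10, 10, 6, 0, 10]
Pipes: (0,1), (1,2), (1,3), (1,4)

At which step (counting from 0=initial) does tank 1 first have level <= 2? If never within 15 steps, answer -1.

Answer: -1

Derivation:
Step 1: flows [0=1,1->2,1->3,1=4] -> levels [10 8 7 1 10]
Step 2: flows [0->1,1->2,1->3,4->1] -> levels [9 8 8 2 9]
Step 3: flows [0->1,1=2,1->3,4->1] -> levels [8 9 8 3 8]
Step 4: flows [1->0,1->2,1->3,1->4] -> levels [9 5 9 4 9]
Step 5: flows [0->1,2->1,1->3,4->1] -> levels [8 7 8 5 8]
Step 6: flows [0->1,2->1,1->3,4->1] -> levels [7 9 7 6 7]
Step 7: flows [1->0,1->2,1->3,1->4] -> levels [8 5 8 7 8]
Step 8: flows [0->1,2->1,3->1,4->1] -> levels [7 9 7 6 7]
  -> period-2 cycle (repeats step 6); tank 1 never drops to <=2
Tank 1 never reaches <=2 within 15 steps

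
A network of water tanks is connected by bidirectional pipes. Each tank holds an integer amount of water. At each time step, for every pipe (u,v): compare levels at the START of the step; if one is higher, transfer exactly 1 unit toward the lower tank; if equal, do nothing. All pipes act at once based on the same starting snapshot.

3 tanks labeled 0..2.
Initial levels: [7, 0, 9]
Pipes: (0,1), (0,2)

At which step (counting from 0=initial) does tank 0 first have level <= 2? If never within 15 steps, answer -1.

Answer: -1

Derivation:
Step 1: flows [0->1,2->0] -> levels [7 1 8]
Step 2: flows [0->1,2->0] -> levels [7 2 7]
Step 3: flows [0->1,0=2] -> levels [6 3 7]
Step 4: flows [0->1,2->0] -> levels [6 4 6]
Step 5: flows [0->1,0=2] -> levels [5 5 6]
Step 6: flows [0=1,2->0] -> levels [6 5 5]
Step 7: flows [0->1,0->2] -> levels [4 6 6]
Step 8: flows [1->0,2->0] -> levels [6 5 5]
  -> period-2 cycle (repeats step 6); tank 0 never drops to <=2
Tank 0 never reaches <=2 within 15 steps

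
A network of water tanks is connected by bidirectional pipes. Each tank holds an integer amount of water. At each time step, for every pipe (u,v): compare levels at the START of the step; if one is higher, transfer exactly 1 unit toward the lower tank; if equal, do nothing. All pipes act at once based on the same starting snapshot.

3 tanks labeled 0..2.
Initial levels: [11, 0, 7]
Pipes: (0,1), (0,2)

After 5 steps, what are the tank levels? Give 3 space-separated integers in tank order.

Step 1: flows [0->1,0->2] -> levels [9 1 8]
Step 2: flows [0->1,0->2] -> levels [7 2 9]
Step 3: flows [0->1,2->0] -> levels [7 3 8]
Step 4: flows [0->1,2->0] -> levels [7 4 7]
Step 5: flows [0->1,0=2] -> levels [6 5 7]

Answer: 6 5 7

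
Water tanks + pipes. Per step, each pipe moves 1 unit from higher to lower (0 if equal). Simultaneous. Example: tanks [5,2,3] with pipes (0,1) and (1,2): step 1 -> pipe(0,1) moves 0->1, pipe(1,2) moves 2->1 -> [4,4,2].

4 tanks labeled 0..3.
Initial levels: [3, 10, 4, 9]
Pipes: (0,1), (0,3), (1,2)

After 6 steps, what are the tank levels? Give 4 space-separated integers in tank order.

Step 1: flows [1->0,3->0,1->2] -> levels [5 8 5 8]
Step 2: flows [1->0,3->0,1->2] -> levels [7 6 6 7]
Step 3: flows [0->1,0=3,1=2] -> levels [6 7 6 7]
Step 4: flows [1->0,3->0,1->2] -> levels [8 5 7 6]
Step 5: flows [0->1,0->3,2->1] -> levels [6 7 6 7]
  -> period-2 cycle: step 5 state = step 3 state
  -> state at step 6: (6-3) mod 2 = 1, same as step 4 -> [8 5 7 6]

Answer: 8 5 7 6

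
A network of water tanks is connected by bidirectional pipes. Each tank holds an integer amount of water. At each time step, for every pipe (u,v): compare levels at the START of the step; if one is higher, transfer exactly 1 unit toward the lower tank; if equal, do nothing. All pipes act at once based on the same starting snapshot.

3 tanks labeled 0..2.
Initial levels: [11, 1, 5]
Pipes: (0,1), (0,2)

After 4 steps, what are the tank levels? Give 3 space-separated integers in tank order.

Step 1: flows [0->1,0->2] -> levels [9 2 6]
Step 2: flows [0->1,0->2] -> levels [7 3 7]
Step 3: flows [0->1,0=2] -> levels [6 4 7]
Step 4: flows [0->1,2->0] -> levels [6 5 6]

Answer: 6 5 6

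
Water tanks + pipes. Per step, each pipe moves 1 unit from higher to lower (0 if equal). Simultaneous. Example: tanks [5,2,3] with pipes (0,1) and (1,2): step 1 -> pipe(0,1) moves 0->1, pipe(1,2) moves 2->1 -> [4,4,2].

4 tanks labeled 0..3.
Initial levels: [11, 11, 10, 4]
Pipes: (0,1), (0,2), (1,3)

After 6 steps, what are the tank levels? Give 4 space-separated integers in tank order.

Answer: 10 8 9 9

Derivation:
Step 1: flows [0=1,0->2,1->3] -> levels [10 10 11 5]
Step 2: flows [0=1,2->0,1->3] -> levels [11 9 10 6]
Step 3: flows [0->1,0->2,1->3] -> levels [9 9 11 7]
Step 4: flows [0=1,2->0,1->3] -> levels [10 8 10 8]
Step 5: flows [0->1,0=2,1=3] -> levels [9 9 10 8]
Step 6: flows [0=1,2->0,1->3] -> levels [10 8 9 9]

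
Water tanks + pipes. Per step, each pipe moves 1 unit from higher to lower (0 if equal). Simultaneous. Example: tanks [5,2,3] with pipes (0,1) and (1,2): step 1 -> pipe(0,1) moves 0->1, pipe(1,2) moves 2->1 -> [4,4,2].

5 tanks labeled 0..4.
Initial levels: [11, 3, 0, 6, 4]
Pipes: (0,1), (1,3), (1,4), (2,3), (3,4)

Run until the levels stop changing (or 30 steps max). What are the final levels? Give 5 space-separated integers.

Step 1: flows [0->1,3->1,4->1,3->2,3->4] -> levels [10 6 1 3 4]
Step 2: flows [0->1,1->3,1->4,3->2,4->3] -> levels [9 5 2 4 4]
Step 3: flows [0->1,1->3,1->4,3->2,3=4] -> levels [8 4 3 4 5]
Step 4: flows [0->1,1=3,4->1,3->2,4->3] -> levels [7 6 4 4 3]
Step 5: flows [0->1,1->3,1->4,2=3,3->4] -> levels [6 5 4 4 5]
Step 6: flows [0->1,1->3,1=4,2=3,4->3] -> levels [5 5 4 6 4]
Step 7: flows [0=1,3->1,1->4,3->2,3->4] -> levels [5 5 5 3 6]
Step 8: flows [0=1,1->3,4->1,2->3,4->3] -> levels [5 5 4 6 4]
  -> period-2 cycle: step 8 state = step 6 state; never stabilizes
  -> state at step 30: (30-6) mod 2 = 0, same as step 6 -> [5 5 4 6 4]

Answer: 5 5 4 6 4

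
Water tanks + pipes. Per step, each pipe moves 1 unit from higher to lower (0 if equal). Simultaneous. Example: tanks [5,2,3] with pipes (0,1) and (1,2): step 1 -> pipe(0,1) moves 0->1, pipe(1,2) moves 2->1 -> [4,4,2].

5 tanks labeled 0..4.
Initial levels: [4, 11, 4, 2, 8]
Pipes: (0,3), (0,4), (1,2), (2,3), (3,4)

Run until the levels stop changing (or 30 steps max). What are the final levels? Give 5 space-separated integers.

Step 1: flows [0->3,4->0,1->2,2->3,4->3] -> levels [4 10 4 5 6]
Step 2: flows [3->0,4->0,1->2,3->2,4->3] -> levels [6 9 6 4 4]
Step 3: flows [0->3,0->4,1->2,2->3,3=4] -> levels [4 8 6 6 5]
Step 4: flows [3->0,4->0,1->2,2=3,3->4] -> levels [6 7 7 4 5]
Step 5: flows [0->3,0->4,1=2,2->3,4->3] -> levels [4 7 6 7 5]
Step 6: flows [3->0,4->0,1->2,3->2,3->4] -> levels [6 6 8 4 5]
Step 7: flows [0->3,0->4,2->1,2->3,4->3] -> levels [4 7 6 7 5]
  -> period-2 cycle: step 7 state = step 5 state; never stabilizes
  -> state at step 30: (30-5) mod 2 = 1, same as step 6 -> [6 6 8 4 5]

Answer: 6 6 8 4 5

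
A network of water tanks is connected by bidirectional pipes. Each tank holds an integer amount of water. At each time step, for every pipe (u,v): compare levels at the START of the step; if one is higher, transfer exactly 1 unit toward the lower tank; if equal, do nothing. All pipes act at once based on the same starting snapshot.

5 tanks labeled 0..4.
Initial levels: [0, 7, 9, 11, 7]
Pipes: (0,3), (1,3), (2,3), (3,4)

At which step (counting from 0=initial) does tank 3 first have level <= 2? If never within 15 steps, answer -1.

Answer: -1

Derivation:
Step 1: flows [3->0,3->1,3->2,3->4] -> levels [1 8 10 7 8]
Step 2: flows [3->0,1->3,2->3,4->3] -> levels [2 7 9 9 7]
Step 3: flows [3->0,3->1,2=3,3->4] -> levels [3 8 9 6 8]
Step 4: flows [3->0,1->3,2->3,4->3] -> levels [4 7 8 8 7]
Step 5: flows [3->0,3->1,2=3,3->4] -> levels [5 8 8 5 8]
Step 6: flows [0=3,1->3,2->3,4->3] -> levels [5 7 7 8 7]
Step 7: flows [3->0,3->1,3->2,3->4] -> levels [6 8 8 4 8]
Step 8: flows [0->3,1->3,2->3,4->3] -> levels [5 7 7 8 7]
  -> period-2 cycle (repeats step 6); tank 3 never drops to <=2
Tank 3 never reaches <=2 within 15 steps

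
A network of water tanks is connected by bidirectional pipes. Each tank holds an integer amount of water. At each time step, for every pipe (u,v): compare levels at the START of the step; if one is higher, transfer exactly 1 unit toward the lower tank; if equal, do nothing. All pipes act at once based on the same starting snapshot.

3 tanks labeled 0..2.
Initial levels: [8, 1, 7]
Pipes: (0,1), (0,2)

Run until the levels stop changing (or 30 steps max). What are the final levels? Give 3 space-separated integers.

Answer: 4 6 6

Derivation:
Step 1: flows [0->1,0->2] -> levels [6 2 8]
Step 2: flows [0->1,2->0] -> levels [6 3 7]
Step 3: flows [0->1,2->0] -> levels [6 4 6]
Step 4: flows [0->1,0=2] -> levels [5 5 6]
Step 5: flows [0=1,2->0] -> levels [6 5 5]
Step 6: flows [0->1,0->2] -> levels [4 6 6]
Step 7: flows [1->0,2->0] -> levels [6 5 5]
  -> period-2 cycle: step 7 state = step 5 state; never stabilizes
  -> state at step 30: (30-5) mod 2 = 1, same as step 6 -> [4 6 6]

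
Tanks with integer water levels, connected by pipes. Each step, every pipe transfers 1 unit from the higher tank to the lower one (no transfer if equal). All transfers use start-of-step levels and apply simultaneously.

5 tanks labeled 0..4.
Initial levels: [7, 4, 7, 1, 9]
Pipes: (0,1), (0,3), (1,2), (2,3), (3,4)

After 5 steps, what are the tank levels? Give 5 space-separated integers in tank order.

Answer: 5 6 5 6 6

Derivation:
Step 1: flows [0->1,0->3,2->1,2->3,4->3] -> levels [5 6 5 4 8]
Step 2: flows [1->0,0->3,1->2,2->3,4->3] -> levels [5 4 5 7 7]
Step 3: flows [0->1,3->0,2->1,3->2,3=4] -> levels [5 6 5 5 7]
Step 4: flows [1->0,0=3,1->2,2=3,4->3] -> levels [6 4 6 6 6]
Step 5: flows [0->1,0=3,2->1,2=3,3=4] -> levels [5 6 5 6 6]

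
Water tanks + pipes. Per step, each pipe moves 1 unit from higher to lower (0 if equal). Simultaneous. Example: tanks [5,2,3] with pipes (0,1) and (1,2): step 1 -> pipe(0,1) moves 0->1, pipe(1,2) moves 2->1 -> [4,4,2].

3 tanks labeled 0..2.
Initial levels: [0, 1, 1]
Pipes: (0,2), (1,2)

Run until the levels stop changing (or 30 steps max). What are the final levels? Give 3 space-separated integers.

Answer: 0 0 2

Derivation:
Step 1: flows [2->0,1=2] -> levels [1 1 0]
Step 2: flows [0->2,1->2] -> levels [0 0 2]
Step 3: flows [2->0,2->1] -> levels [1 1 0]
  -> period-2 cycle: step 3 state = step 1 state; never stabilizes
  -> state at step 30: (30-1) mod 2 = 1, same as step 2 -> [0 0 2]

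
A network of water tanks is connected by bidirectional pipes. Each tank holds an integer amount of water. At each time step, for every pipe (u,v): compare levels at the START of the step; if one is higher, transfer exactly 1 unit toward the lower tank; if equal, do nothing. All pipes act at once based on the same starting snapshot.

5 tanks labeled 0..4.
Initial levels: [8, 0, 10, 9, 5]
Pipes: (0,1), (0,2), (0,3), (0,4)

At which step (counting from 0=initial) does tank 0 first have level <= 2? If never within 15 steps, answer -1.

Step 1: flows [0->1,2->0,3->0,0->4] -> levels [8 1 9 8 6]
Step 2: flows [0->1,2->0,0=3,0->4] -> levels [7 2 8 8 7]
Step 3: flows [0->1,2->0,3->0,0=4] -> levels [8 3 7 7 7]
Step 4: flows [0->1,0->2,0->3,0->4] -> levels [4 4 8 8 8]
Step 5: flows [0=1,2->0,3->0,4->0] -> levels [7 4 7 7 7]
Step 6: flows [0->1,0=2,0=3,0=4] -> levels [6 5 7 7 7]
Step 7: flows [0->1,2->0,3->0,4->0] -> levels [8 6 6 6 6]
Step 8: flows [0->1,0->2,0->3,0->4] -> levels [4 7 7 7 7]
Step 9: flows [1->0,2->0,3->0,4->0] -> levels [8 6 6 6 6]
  -> period-2 cycle (repeats step 7); tank 0 never drops to <=2
Tank 0 never reaches <=2 within 15 steps

Answer: -1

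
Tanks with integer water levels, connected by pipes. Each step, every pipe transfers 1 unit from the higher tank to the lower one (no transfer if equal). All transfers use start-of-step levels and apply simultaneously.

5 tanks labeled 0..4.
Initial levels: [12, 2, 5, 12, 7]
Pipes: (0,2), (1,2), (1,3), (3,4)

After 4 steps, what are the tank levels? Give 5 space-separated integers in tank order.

Answer: 8 8 7 7 8

Derivation:
Step 1: flows [0->2,2->1,3->1,3->4] -> levels [11 4 5 10 8]
Step 2: flows [0->2,2->1,3->1,3->4] -> levels [10 6 5 8 9]
Step 3: flows [0->2,1->2,3->1,4->3] -> levels [9 6 7 8 8]
Step 4: flows [0->2,2->1,3->1,3=4] -> levels [8 8 7 7 8]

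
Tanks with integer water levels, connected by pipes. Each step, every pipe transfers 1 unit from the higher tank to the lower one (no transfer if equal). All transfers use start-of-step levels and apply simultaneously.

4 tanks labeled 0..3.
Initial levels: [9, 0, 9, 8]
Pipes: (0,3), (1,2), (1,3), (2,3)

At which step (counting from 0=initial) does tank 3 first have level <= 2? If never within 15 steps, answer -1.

Answer: -1

Derivation:
Step 1: flows [0->3,2->1,3->1,2->3] -> levels [8 2 7 9]
Step 2: flows [3->0,2->1,3->1,3->2] -> levels [9 4 7 6]
Step 3: flows [0->3,2->1,3->1,2->3] -> levels [8 6 5 7]
Step 4: flows [0->3,1->2,3->1,3->2] -> levels [7 6 7 6]
Step 5: flows [0->3,2->1,1=3,2->3] -> levels [6 7 5 8]
Step 6: flows [3->0,1->2,3->1,3->2] -> levels [7 7 7 5]
Step 7: flows [0->3,1=2,1->3,2->3] -> levels [6 6 6 8]
Step 8: flows [3->0,1=2,3->1,3->2] -> levels [7 7 7 5]
  -> period-2 cycle (repeats step 6); tank 3 never drops to <=2
Tank 3 never reaches <=2 within 15 steps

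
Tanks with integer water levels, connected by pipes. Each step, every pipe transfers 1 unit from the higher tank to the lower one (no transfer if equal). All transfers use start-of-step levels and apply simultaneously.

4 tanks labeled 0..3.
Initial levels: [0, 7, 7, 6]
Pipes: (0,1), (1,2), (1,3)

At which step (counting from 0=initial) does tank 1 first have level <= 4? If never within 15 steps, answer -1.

Answer: 5

Derivation:
Step 1: flows [1->0,1=2,1->3] -> levels [1 5 7 7]
Step 2: flows [1->0,2->1,3->1] -> levels [2 6 6 6]
Step 3: flows [1->0,1=2,1=3] -> levels [3 5 6 6]
Step 4: flows [1->0,2->1,3->1] -> levels [4 6 5 5]
Step 5: flows [1->0,1->2,1->3] -> levels [5 3 6 6]
Tank 1 first reaches <=4 at step 5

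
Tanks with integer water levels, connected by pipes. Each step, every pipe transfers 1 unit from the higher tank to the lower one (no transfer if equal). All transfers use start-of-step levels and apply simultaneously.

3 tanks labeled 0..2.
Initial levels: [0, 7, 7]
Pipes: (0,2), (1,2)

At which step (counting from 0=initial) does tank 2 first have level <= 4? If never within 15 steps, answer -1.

Answer: 5

Derivation:
Step 1: flows [2->0,1=2] -> levels [1 7 6]
Step 2: flows [2->0,1->2] -> levels [2 6 6]
Step 3: flows [2->0,1=2] -> levels [3 6 5]
Step 4: flows [2->0,1->2] -> levels [4 5 5]
Step 5: flows [2->0,1=2] -> levels [5 5 4]
Tank 2 first reaches <=4 at step 5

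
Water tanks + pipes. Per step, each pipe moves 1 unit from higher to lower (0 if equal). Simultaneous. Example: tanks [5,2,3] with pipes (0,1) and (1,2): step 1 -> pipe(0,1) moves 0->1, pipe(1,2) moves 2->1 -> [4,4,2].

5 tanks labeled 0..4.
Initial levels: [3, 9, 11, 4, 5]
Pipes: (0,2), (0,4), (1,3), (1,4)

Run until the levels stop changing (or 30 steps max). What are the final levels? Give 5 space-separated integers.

Answer: 6 5 7 6 8

Derivation:
Step 1: flows [2->0,4->0,1->3,1->4] -> levels [5 7 10 5 5]
Step 2: flows [2->0,0=4,1->3,1->4] -> levels [6 5 9 6 6]
Step 3: flows [2->0,0=4,3->1,4->1] -> levels [7 7 8 5 5]
Step 4: flows [2->0,0->4,1->3,1->4] -> levels [7 5 7 6 7]
Step 5: flows [0=2,0=4,3->1,4->1] -> levels [7 7 7 5 6]
Step 6: flows [0=2,0->4,1->3,1->4] -> levels [6 5 7 6 8]
Step 7: flows [2->0,4->0,3->1,4->1] -> levels [8 7 6 5 6]
Step 8: flows [0->2,0->4,1->3,1->4] -> levels [6 5 7 6 8]
  -> period-2 cycle: step 8 state = step 6 state; never stabilizes
  -> state at step 30: (30-6) mod 2 = 0, same as step 6 -> [6 5 7 6 8]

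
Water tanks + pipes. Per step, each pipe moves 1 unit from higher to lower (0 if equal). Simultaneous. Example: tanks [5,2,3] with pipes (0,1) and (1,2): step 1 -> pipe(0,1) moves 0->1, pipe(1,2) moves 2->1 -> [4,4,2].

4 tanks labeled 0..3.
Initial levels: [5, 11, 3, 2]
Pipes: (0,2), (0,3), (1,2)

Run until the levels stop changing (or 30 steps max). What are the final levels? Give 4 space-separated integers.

Answer: 6 6 5 4

Derivation:
Step 1: flows [0->2,0->3,1->2] -> levels [3 10 5 3]
Step 2: flows [2->0,0=3,1->2] -> levels [4 9 5 3]
Step 3: flows [2->0,0->3,1->2] -> levels [4 8 5 4]
Step 4: flows [2->0,0=3,1->2] -> levels [5 7 5 4]
Step 5: flows [0=2,0->3,1->2] -> levels [4 6 6 5]
Step 6: flows [2->0,3->0,1=2] -> levels [6 6 5 4]
Step 7: flows [0->2,0->3,1->2] -> levels [4 5 7 5]
Step 8: flows [2->0,3->0,2->1] -> levels [6 6 5 4]
  -> period-2 cycle: step 8 state = step 6 state; never stabilizes
  -> state at step 30: (30-6) mod 2 = 0, same as step 6 -> [6 6 5 4]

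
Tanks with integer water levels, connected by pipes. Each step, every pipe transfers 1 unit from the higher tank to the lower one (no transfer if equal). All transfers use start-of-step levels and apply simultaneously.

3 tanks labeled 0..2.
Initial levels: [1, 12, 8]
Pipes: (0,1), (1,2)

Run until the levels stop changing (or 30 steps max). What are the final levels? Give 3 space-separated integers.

Answer: 7 7 7

Derivation:
Step 1: flows [1->0,1->2] -> levels [2 10 9]
Step 2: flows [1->0,1->2] -> levels [3 8 10]
Step 3: flows [1->0,2->1] -> levels [4 8 9]
Step 4: flows [1->0,2->1] -> levels [5 8 8]
Step 5: flows [1->0,1=2] -> levels [6 7 8]
Step 6: flows [1->0,2->1] -> levels [7 7 7]
Step 7: flows [0=1,1=2] -> levels [7 7 7]
  -> stable (no change)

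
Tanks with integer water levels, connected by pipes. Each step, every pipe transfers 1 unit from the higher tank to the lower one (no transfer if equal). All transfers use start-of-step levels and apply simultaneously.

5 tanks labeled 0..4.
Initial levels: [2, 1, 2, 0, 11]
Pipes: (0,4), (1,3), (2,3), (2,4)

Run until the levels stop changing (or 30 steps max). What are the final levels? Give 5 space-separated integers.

Step 1: flows [4->0,1->3,2->3,4->2] -> levels [3 0 2 2 9]
Step 2: flows [4->0,3->1,2=3,4->2] -> levels [4 1 3 1 7]
Step 3: flows [4->0,1=3,2->3,4->2] -> levels [5 1 3 2 5]
Step 4: flows [0=4,3->1,2->3,4->2] -> levels [5 2 3 2 4]
Step 5: flows [0->4,1=3,2->3,4->2] -> levels [4 2 3 3 4]
Step 6: flows [0=4,3->1,2=3,4->2] -> levels [4 3 4 2 3]
Step 7: flows [0->4,1->3,2->3,2->4] -> levels [3 2 2 4 5]
Step 8: flows [4->0,3->1,3->2,4->2] -> levels [4 3 4 2 3]
  -> period-2 cycle: step 8 state = step 6 state; never stabilizes
  -> state at step 30: (30-6) mod 2 = 0, same as step 6 -> [4 3 4 2 3]

Answer: 4 3 4 2 3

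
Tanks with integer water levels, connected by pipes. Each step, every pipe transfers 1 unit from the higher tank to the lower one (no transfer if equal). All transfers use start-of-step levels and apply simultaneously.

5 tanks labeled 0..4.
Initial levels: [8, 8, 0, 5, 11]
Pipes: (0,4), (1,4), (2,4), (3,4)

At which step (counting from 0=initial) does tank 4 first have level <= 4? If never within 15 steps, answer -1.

Answer: 4

Derivation:
Step 1: flows [4->0,4->1,4->2,4->3] -> levels [9 9 1 6 7]
Step 2: flows [0->4,1->4,4->2,4->3] -> levels [8 8 2 7 7]
Step 3: flows [0->4,1->4,4->2,3=4] -> levels [7 7 3 7 8]
Step 4: flows [4->0,4->1,4->2,4->3] -> levels [8 8 4 8 4]
Tank 4 first reaches <=4 at step 4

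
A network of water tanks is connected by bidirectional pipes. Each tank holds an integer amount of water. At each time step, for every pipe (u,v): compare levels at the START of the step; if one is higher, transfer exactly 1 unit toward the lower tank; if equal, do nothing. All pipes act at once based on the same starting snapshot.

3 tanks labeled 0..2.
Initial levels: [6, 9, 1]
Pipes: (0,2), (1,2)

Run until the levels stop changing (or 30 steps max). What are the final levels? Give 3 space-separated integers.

Step 1: flows [0->2,1->2] -> levels [5 8 3]
Step 2: flows [0->2,1->2] -> levels [4 7 5]
Step 3: flows [2->0,1->2] -> levels [5 6 5]
Step 4: flows [0=2,1->2] -> levels [5 5 6]
Step 5: flows [2->0,2->1] -> levels [6 6 4]
Step 6: flows [0->2,1->2] -> levels [5 5 6]
  -> period-2 cycle: step 6 state = step 4 state; never stabilizes
  -> state at step 30: (30-4) mod 2 = 0, same as step 4 -> [5 5 6]

Answer: 5 5 6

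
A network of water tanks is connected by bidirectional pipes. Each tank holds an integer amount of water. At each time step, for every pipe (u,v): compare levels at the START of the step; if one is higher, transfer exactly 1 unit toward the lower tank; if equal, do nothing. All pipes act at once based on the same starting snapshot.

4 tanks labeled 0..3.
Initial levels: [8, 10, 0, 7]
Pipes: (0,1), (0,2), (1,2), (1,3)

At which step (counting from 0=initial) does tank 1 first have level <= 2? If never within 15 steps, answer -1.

Step 1: flows [1->0,0->2,1->2,1->3] -> levels [8 7 2 8]
Step 2: flows [0->1,0->2,1->2,3->1] -> levels [6 8 4 7]
Step 3: flows [1->0,0->2,1->2,1->3] -> levels [6 5 6 8]
Step 4: flows [0->1,0=2,2->1,3->1] -> levels [5 8 5 7]
Step 5: flows [1->0,0=2,1->2,1->3] -> levels [6 5 6 8]
  -> period-2 cycle (repeats step 3); tank 1 never drops to <=2
Tank 1 never reaches <=2 within 15 steps

Answer: -1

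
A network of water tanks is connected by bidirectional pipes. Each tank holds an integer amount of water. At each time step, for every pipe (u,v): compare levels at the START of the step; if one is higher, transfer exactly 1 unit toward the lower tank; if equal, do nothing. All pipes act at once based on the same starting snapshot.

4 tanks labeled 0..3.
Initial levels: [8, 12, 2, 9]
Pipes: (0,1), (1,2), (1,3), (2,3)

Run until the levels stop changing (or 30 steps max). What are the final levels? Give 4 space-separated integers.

Answer: 8 6 8 9

Derivation:
Step 1: flows [1->0,1->2,1->3,3->2] -> levels [9 9 4 9]
Step 2: flows [0=1,1->2,1=3,3->2] -> levels [9 8 6 8]
Step 3: flows [0->1,1->2,1=3,3->2] -> levels [8 8 8 7]
Step 4: flows [0=1,1=2,1->3,2->3] -> levels [8 7 7 9]
Step 5: flows [0->1,1=2,3->1,3->2] -> levels [7 9 8 7]
Step 6: flows [1->0,1->2,1->3,2->3] -> levels [8 6 8 9]
Step 7: flows [0->1,2->1,3->1,3->2] -> levels [7 9 8 7]
  -> period-2 cycle: step 7 state = step 5 state; never stabilizes
  -> state at step 30: (30-5) mod 2 = 1, same as step 6 -> [8 6 8 9]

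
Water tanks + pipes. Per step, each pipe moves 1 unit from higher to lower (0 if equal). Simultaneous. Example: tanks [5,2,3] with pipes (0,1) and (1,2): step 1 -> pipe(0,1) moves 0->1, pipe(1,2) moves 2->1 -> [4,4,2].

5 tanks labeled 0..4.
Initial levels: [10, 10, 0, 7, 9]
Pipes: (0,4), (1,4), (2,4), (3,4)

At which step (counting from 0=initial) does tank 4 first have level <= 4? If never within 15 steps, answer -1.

Step 1: flows [0->4,1->4,4->2,4->3] -> levels [9 9 1 8 9]
Step 2: flows [0=4,1=4,4->2,4->3] -> levels [9 9 2 9 7]
Step 3: flows [0->4,1->4,4->2,3->4] -> levels [8 8 3 8 9]
Step 4: flows [4->0,4->1,4->2,4->3] -> levels [9 9 4 9 5]
Step 5: flows [0->4,1->4,4->2,3->4] -> levels [8 8 5 8 7]
Step 6: flows [0->4,1->4,4->2,3->4] -> levels [7 7 6 7 9]
Step 7: flows [4->0,4->1,4->2,4->3] -> levels [8 8 7 8 5]
Step 8: flows [0->4,1->4,2->4,3->4] -> levels [7 7 6 7 9]
  -> period-2 cycle (repeats step 6); tank 4 never drops to <=4
Tank 4 never reaches <=4 within 15 steps

Answer: -1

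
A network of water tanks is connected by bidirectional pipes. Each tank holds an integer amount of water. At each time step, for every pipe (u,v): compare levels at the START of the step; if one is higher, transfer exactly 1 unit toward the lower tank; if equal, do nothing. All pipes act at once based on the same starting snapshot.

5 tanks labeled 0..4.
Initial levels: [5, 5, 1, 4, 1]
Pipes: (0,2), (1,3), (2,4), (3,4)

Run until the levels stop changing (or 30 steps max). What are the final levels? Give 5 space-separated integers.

Answer: 4 4 2 2 4

Derivation:
Step 1: flows [0->2,1->3,2=4,3->4] -> levels [4 4 2 4 2]
Step 2: flows [0->2,1=3,2=4,3->4] -> levels [3 4 3 3 3]
Step 3: flows [0=2,1->3,2=4,3=4] -> levels [3 3 3 4 3]
Step 4: flows [0=2,3->1,2=4,3->4] -> levels [3 4 3 2 4]
Step 5: flows [0=2,1->3,4->2,4->3] -> levels [3 3 4 4 2]
Step 6: flows [2->0,3->1,2->4,3->4] -> levels [4 4 2 2 4]
Step 7: flows [0->2,1->3,4->2,4->3] -> levels [3 3 4 4 2]
  -> period-2 cycle: step 7 state = step 5 state; never stabilizes
  -> state at step 30: (30-5) mod 2 = 1, same as step 6 -> [4 4 2 2 4]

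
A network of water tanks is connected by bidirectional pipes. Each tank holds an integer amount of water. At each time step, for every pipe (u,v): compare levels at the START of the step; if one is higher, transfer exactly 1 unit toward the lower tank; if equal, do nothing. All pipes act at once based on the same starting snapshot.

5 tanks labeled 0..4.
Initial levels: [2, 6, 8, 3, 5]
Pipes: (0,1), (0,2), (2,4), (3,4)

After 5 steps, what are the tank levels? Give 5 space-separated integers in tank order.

Answer: 4 5 6 5 4

Derivation:
Step 1: flows [1->0,2->0,2->4,4->3] -> levels [4 5 6 4 5]
Step 2: flows [1->0,2->0,2->4,4->3] -> levels [6 4 4 5 5]
Step 3: flows [0->1,0->2,4->2,3=4] -> levels [4 5 6 5 4]
Step 4: flows [1->0,2->0,2->4,3->4] -> levels [6 4 4 4 6]
Step 5: flows [0->1,0->2,4->2,4->3] -> levels [4 5 6 5 4]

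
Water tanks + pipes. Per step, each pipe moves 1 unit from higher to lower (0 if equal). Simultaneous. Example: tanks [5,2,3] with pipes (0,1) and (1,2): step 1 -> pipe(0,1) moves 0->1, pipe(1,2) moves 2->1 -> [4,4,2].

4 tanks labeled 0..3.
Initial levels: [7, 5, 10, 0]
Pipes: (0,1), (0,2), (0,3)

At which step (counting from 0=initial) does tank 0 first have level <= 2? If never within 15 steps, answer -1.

Answer: -1

Derivation:
Step 1: flows [0->1,2->0,0->3] -> levels [6 6 9 1]
Step 2: flows [0=1,2->0,0->3] -> levels [6 6 8 2]
Step 3: flows [0=1,2->0,0->3] -> levels [6 6 7 3]
Step 4: flows [0=1,2->0,0->3] -> levels [6 6 6 4]
Step 5: flows [0=1,0=2,0->3] -> levels [5 6 6 5]
Step 6: flows [1->0,2->0,0=3] -> levels [7 5 5 5]
Step 7: flows [0->1,0->2,0->3] -> levels [4 6 6 6]
Step 8: flows [1->0,2->0,3->0] -> levels [7 5 5 5]
  -> period-2 cycle (repeats step 6); tank 0 never drops to <=2
Tank 0 never reaches <=2 within 15 steps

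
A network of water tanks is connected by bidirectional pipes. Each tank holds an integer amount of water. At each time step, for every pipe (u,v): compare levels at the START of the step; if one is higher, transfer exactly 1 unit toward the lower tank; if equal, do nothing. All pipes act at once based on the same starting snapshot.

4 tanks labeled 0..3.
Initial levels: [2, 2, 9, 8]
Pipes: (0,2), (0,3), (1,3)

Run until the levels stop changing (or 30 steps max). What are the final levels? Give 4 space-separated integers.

Answer: 4 5 6 6

Derivation:
Step 1: flows [2->0,3->0,3->1] -> levels [4 3 8 6]
Step 2: flows [2->0,3->0,3->1] -> levels [6 4 7 4]
Step 3: flows [2->0,0->3,1=3] -> levels [6 4 6 5]
Step 4: flows [0=2,0->3,3->1] -> levels [5 5 6 5]
Step 5: flows [2->0,0=3,1=3] -> levels [6 5 5 5]
Step 6: flows [0->2,0->3,1=3] -> levels [4 5 6 6]
Step 7: flows [2->0,3->0,3->1] -> levels [6 6 5 4]
Step 8: flows [0->2,0->3,1->3] -> levels [4 5 6 6]
  -> period-2 cycle: step 8 state = step 6 state; never stabilizes
  -> state at step 30: (30-6) mod 2 = 0, same as step 6 -> [4 5 6 6]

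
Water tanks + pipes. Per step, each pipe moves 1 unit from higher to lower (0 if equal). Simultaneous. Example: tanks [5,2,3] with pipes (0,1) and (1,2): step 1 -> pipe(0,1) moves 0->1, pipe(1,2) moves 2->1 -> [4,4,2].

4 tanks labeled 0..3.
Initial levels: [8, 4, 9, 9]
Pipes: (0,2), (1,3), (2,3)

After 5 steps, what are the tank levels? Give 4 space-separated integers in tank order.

Step 1: flows [2->0,3->1,2=3] -> levels [9 5 8 8]
Step 2: flows [0->2,3->1,2=3] -> levels [8 6 9 7]
Step 3: flows [2->0,3->1,2->3] -> levels [9 7 7 7]
Step 4: flows [0->2,1=3,2=3] -> levels [8 7 8 7]
Step 5: flows [0=2,1=3,2->3] -> levels [8 7 7 8]

Answer: 8 7 7 8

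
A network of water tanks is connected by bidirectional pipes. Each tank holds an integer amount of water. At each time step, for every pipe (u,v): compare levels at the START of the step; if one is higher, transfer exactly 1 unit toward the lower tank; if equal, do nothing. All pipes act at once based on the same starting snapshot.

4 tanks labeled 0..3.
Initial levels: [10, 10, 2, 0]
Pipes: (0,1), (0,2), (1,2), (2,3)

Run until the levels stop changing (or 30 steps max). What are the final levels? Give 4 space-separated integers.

Answer: 5 5 7 5

Derivation:
Step 1: flows [0=1,0->2,1->2,2->3] -> levels [9 9 3 1]
Step 2: flows [0=1,0->2,1->2,2->3] -> levels [8 8 4 2]
Step 3: flows [0=1,0->2,1->2,2->3] -> levels [7 7 5 3]
Step 4: flows [0=1,0->2,1->2,2->3] -> levels [6 6 6 4]
Step 5: flows [0=1,0=2,1=2,2->3] -> levels [6 6 5 5]
Step 6: flows [0=1,0->2,1->2,2=3] -> levels [5 5 7 5]
Step 7: flows [0=1,2->0,2->1,2->3] -> levels [6 6 4 6]
Step 8: flows [0=1,0->2,1->2,3->2] -> levels [5 5 7 5]
  -> period-2 cycle: step 8 state = step 6 state; never stabilizes
  -> state at step 30: (30-6) mod 2 = 0, same as step 6 -> [5 5 7 5]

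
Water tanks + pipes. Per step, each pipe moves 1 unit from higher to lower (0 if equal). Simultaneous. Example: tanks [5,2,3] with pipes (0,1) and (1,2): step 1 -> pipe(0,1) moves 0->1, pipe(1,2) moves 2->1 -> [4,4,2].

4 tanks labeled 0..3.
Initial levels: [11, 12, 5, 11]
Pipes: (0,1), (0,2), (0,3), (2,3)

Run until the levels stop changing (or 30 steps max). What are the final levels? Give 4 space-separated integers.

Answer: 8 11 10 10

Derivation:
Step 1: flows [1->0,0->2,0=3,3->2] -> levels [11 11 7 10]
Step 2: flows [0=1,0->2,0->3,3->2] -> levels [9 11 9 10]
Step 3: flows [1->0,0=2,3->0,3->2] -> levels [11 10 10 8]
Step 4: flows [0->1,0->2,0->3,2->3] -> levels [8 11 10 10]
Step 5: flows [1->0,2->0,3->0,2=3] -> levels [11 10 9 9]
Step 6: flows [0->1,0->2,0->3,2=3] -> levels [8 11 10 10]
  -> period-2 cycle: step 6 state = step 4 state; never stabilizes
  -> state at step 30: (30-4) mod 2 = 0, same as step 4 -> [8 11 10 10]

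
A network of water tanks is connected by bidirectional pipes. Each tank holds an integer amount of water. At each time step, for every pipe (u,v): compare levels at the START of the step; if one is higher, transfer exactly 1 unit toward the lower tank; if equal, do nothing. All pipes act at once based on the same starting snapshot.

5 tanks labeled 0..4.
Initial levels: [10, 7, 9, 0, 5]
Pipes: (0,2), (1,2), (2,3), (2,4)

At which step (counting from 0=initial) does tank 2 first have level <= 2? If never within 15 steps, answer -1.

Step 1: flows [0->2,2->1,2->3,2->4] -> levels [9 8 7 1 6]
Step 2: flows [0->2,1->2,2->3,2->4] -> levels [8 7 7 2 7]
Step 3: flows [0->2,1=2,2->3,2=4] -> levels [7 7 7 3 7]
Step 4: flows [0=2,1=2,2->3,2=4] -> levels [7 7 6 4 7]
Step 5: flows [0->2,1->2,2->3,4->2] -> levels [6 6 8 5 6]
Step 6: flows [2->0,2->1,2->3,2->4] -> levels [7 7 4 6 7]
Step 7: flows [0->2,1->2,3->2,4->2] -> levels [6 6 8 5 6]
  -> period-2 cycle (repeats step 5); tank 2 never drops to <=2
Tank 2 never reaches <=2 within 15 steps

Answer: -1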